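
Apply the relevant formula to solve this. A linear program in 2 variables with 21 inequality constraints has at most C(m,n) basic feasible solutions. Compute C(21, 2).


Each vertex corresponds to some choice of n active constraints out of m, so the number of vertices is at most C(m, n) = m! / (n!(m-n)!).
m = 21, n = 2
Numerator: 21 * 20
Denominator: 2! = 2
C(21, 2) = 210


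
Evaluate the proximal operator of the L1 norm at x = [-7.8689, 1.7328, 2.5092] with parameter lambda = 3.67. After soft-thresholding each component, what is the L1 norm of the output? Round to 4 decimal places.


Soft-thresholding with lambda = 3.67:
prox(-7.8689) = sign(-7.8689)*max(|-7.8689| - 3.67, 0) = -4.1989
prox(1.7328) = sign(1.7328)*max(|1.7328| - 3.67, 0) = 0.0
prox(2.5092) = sign(2.5092)*max(|2.5092| - 3.67, 0) = 0.0
prox(x) = [-4.1989, 0.0, 0.0]
||prox(x)||_1 = 4.1989 + 0.0 + 0.0 = 4.1989


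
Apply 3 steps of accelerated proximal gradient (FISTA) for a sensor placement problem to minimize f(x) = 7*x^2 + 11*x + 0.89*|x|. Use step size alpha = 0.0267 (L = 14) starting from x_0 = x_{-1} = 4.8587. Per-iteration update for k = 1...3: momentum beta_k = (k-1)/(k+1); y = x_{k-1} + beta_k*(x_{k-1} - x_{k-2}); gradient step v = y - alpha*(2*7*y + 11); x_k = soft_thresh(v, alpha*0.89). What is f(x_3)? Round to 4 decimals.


FISTA on f(x) = 7*x^2 + 11*x + 0.89*|x|
L = 14, alpha = 0.0267
Iteration 1: beta = 0.0, y = 4.8587 + 0.0*(4.8587 - 4.8587) = 4.8587
  grad(y) = 79.0218, v = y - alpha*grad = 2.7488
  prox(v) = soft_thresh(2.7488, 0.0238) = 2.7251
Iteration 2: beta = 0.3333, y = 2.7251 + 0.3333*(2.7251 - 4.8587) = 2.0138
  grad(y) = 39.1938, v = y - alpha*grad = 0.9674
  prox(v) = soft_thresh(0.9674, 0.0238) = 0.9436
Iteration 3: beta = 0.5, y = 0.9436 + 0.5*(0.9436 - 2.7251) = 0.0529
  grad(y) = 11.7403, v = y - alpha*grad = -0.2606
  prox(v) = soft_thresh(-0.2606, 0.0238) = -0.2368
f(x_3) = 7*(-0.2368)^2 + 11*(-0.2368) + 0.89*|-0.2368| = -2.0017


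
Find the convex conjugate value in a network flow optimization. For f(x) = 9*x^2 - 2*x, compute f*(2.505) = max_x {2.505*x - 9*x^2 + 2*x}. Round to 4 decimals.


f*(y) = sup_x {y*x - a*x^2 - b*x} = sup_x {(y-b)*x - a*x^2}
FOC: (y - b) - 2a*x = 0 => x* = (y - b)/(2a)
x* = (2.505 + 2)/(2*9) = 0.2503
f*(2.505) = (y-b)^2/(4a) = (2.505 + 2)^2/(4*9)
= 20.295/36 = 0.5638


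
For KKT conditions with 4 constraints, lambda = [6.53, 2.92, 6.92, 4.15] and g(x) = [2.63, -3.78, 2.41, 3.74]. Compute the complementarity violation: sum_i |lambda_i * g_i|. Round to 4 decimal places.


KKT complementary slackness check:
lambda_1 * g_1 = 6.53 * 2.63 = 17.1739
lambda_2 * g_2 = 2.92 * -3.78 = -11.0376
lambda_3 * g_3 = 6.92 * 2.41 = 16.6772
lambda_4 * g_4 = 4.15 * 3.74 = 15.521
Total violation = 17.1739 + 11.0376 + 16.6772 + 15.521 = 60.4097


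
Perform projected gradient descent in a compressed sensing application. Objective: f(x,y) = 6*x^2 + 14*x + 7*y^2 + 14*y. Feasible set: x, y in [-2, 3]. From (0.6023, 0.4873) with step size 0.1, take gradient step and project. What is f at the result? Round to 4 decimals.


Step 1: Compute gradient at (0.6023, 0.4873).
grad_x = 2*6*0.6023 + 14 = 21.2276
grad_y = 2*7*0.4873 + 14 = 20.8222
Step 2: Gradient step.
x_raw = 0.6023 - 0.1*21.2276 = -1.5205
y_raw = 0.4873 - 0.1*20.8222 = -1.5949
Step 3: Project onto [-2, 3].
x_proj = clip(-1.5205) = -1.5205
y_proj = clip(-1.5949) = -1.5949
Step 4: Evaluate f.
f(-1.5205, -1.5949) = -11.9381


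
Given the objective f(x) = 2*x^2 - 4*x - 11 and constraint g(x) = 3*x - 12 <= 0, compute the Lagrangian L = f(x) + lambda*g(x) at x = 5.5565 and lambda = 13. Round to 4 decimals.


Step 1: Evaluate f(x).
f(5.5565) = 2*5.5565^2 - 4*5.5565 - 11 = 28.5234
Step 2: Evaluate g(x).
g(5.5565) = 3*5.5565 - 12 = 4.6695
Step 3: Compute Lagrangian.
L = 28.5234 + 13*4.6695 = 89.2269


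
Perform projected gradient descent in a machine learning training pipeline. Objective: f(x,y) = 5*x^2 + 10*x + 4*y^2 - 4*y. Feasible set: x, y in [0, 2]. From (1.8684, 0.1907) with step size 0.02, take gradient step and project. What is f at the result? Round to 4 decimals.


Step 1: Compute gradient at (1.8684, 0.1907).
grad_x = 2*5*1.8684 + 10 = 28.684
grad_y = 2*4*0.1907 - 4 = -2.4744
Step 2: Gradient step.
x_raw = 1.8684 - 0.02*28.684 = 1.2947
y_raw = 0.1907 - 0.02*-2.4744 = 0.2402
Step 3: Project onto [0, 2].
x_proj = clip(1.2947) = 1.2947
y_proj = clip(0.2402) = 0.2402
Step 4: Evaluate f.
f(1.2947, 0.2402) = 20.5987


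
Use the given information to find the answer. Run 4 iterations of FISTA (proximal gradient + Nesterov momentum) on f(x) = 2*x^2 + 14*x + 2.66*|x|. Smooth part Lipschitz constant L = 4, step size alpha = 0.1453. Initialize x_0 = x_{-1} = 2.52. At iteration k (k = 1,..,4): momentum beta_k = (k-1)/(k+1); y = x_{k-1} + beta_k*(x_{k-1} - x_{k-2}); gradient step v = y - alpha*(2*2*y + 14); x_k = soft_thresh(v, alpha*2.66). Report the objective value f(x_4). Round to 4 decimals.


FISTA on f(x) = 2*x^2 + 14*x + 2.66*|x|
L = 4, alpha = 0.1453
Iteration 1: beta = 0.0, y = 2.52 + 0.0*(2.52 - 2.52) = 2.52
  grad(y) = 24.08, v = y - alpha*grad = -0.9788
  prox(v) = soft_thresh(-0.9788, 0.3865) = -0.5923
Iteration 2: beta = 0.3333, y = -0.5923 + 0.3333*(-0.5923 - 2.52) = -1.6298
  grad(y) = 7.4809, v = y - alpha*grad = -2.7167
  prox(v) = soft_thresh(-2.7167, 0.3865) = -2.3302
Iteration 3: beta = 0.5, y = -2.3302 + 0.5*(-2.3302 + 0.5923) = -3.1992
  grad(y) = 1.2032, v = y - alpha*grad = -3.374
  prox(v) = soft_thresh(-3.374, 0.3865) = -2.9875
Iteration 4: beta = 0.6, y = -2.9875 + 0.6*(-2.9875 + 2.3302) = -3.3819
  grad(y) = 0.4724, v = y - alpha*grad = -3.4505
  prox(v) = soft_thresh(-3.4505, 0.3865) = -3.064
f(x_4) = 2*(-3.064)^2 + 14*(-3.064) + 2.66*|-3.064| = -15.9695


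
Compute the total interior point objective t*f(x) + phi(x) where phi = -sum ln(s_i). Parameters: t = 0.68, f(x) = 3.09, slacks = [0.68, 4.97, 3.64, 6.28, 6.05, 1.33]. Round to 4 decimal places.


Step 1: Compute log-barrier.
ln values: [-0.3857, 1.6034, 1.292, 1.8374, 1.8001, 0.2852]
phi = -(-0.3857 + 1.6034 + 1.292 + 1.8374 + 1.8001 + 0.2852) = -6.4323
Step 2: Compute augmented objective.
t*f(x) = 0.68*3.09 = 2.1012
Total = 2.1012 - 6.4323 = -4.3311


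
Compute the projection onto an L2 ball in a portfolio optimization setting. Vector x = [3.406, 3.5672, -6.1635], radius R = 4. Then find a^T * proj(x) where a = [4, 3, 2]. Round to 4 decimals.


Step 1: Compute ||x|| (intermediates to 6 decimals).
||x|| = sqrt(3.406^2 + 3.5672^2 + (-6.1635)^2) = 7.893952
Step 2: Project.
Since ||x|| > R, scale = R/||x|| = 4/7.893952 = 0.506717, proj(x) = scale * x
proj(x) = [1.725878, 1.807561, -3.12315]
Step 3: Dot product.
a^T * proj(x) = 4*1.725878 + 3*1.807561 + 2*(-3.12315) = 6.0799


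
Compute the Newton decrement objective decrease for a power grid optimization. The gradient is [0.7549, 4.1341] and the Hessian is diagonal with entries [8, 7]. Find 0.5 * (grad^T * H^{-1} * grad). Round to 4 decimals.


Step 1: H is diagonal, so H^(-1) * g = [0.0944, 0.5906].
Step 2: g^T H^(-1) g = sum_i g_i^2 / H_ii
  = (0.7549)^2/8 + (4.1341)^2/7
  = 0.0712 + 2.4415 = 2.5128
Step 3: Objective decrease = 0.5 * g^T H^(-1) g = 1.2564


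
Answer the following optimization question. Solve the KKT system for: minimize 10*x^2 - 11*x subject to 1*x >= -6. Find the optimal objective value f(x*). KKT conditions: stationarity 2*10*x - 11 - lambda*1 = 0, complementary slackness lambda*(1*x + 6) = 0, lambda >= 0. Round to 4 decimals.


Step 1: Try lambda = 0 (constraint inactive).
Stationarity: 2*10*x - 11 = 0
x* = 11/(2*10) = 0.55
Check constraint: 1*0.55 = 0.55 >= -6 -- satisfied.
Step 2: Compute optimal value.
f(x*) = 10*0.55^2 - 11*0.55 = -3.025


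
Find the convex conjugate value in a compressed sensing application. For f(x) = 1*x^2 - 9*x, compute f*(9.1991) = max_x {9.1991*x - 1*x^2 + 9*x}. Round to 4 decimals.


f*(y) = sup_x {y*x - a*x^2 - b*x} = sup_x {(y-b)*x - a*x^2}
FOC: (y - b) - 2a*x = 0 => x* = (y - b)/(2a)
x* = (9.1991 + 9)/(2*1) = 9.0996
f*(9.1991) = (y-b)^2/(4a) = (9.1991 + 9)^2/(4*1)
= 331.2072/4 = 82.8018


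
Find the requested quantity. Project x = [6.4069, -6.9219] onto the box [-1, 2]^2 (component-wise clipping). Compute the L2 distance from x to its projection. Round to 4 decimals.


Project each component onto [-1, 2].
clip(6.4069) = 2.0, clip(-6.9219) = -1.0
Projection = [2.0, -1.0]
Squared diffs: [19.4208, 35.0689]
Distance = sqrt(54.4897) = 7.3817


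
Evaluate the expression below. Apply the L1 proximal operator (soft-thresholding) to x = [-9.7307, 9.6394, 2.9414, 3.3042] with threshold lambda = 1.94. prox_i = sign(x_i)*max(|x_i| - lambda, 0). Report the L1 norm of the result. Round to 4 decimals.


Soft-thresholding with lambda = 1.94:
prox(-9.7307) = sign(-9.7307)*max(|-9.7307| - 1.94, 0) = -7.7907
prox(9.6394) = sign(9.6394)*max(|9.6394| - 1.94, 0) = 7.6994
prox(2.9414) = sign(2.9414)*max(|2.9414| - 1.94, 0) = 1.0014
prox(3.3042) = sign(3.3042)*max(|3.3042| - 1.94, 0) = 1.3642
prox(x) = [-7.7907, 7.6994, 1.0014, 1.3642]
||prox(x)||_1 = 7.7907 + 7.6994 + 1.0014 + 1.3642 = 17.8557


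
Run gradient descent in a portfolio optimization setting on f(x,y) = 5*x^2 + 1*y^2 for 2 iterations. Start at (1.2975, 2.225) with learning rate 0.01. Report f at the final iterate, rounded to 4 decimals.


Gradient descent on f(x,y) = 5*x^2 + 1*y^2.
Starting point: (1.2975, 2.225), alpha = 0.01
Step 1: grad_x = 2*5*1.2975 = 12.975, grad_y = 2*1*2.225 = 4.45
  x_1 = 1.2975 - 0.01*12.975 = 1.1678
  y_1 = 2.225 - 0.01*4.45 = 2.1805
Step 2: grad_x = 2*5*1.1678 = 11.6775, grad_y = 2*1*2.1805 = 4.361
  x_2 = 1.1678 - 0.01*11.6775 = 1.051
  y_2 = 2.1805 - 0.01*4.361 = 2.1369
f(1.051, 2.1369) = 5*1.051^2 + 1*2.1369^2 = 10.089


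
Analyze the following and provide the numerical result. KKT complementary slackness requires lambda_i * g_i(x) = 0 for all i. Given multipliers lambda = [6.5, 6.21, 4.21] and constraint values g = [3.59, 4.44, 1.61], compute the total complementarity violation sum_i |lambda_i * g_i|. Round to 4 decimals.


KKT complementary slackness check:
lambda_1 * g_1 = 6.5 * 3.59 = 23.335
lambda_2 * g_2 = 6.21 * 4.44 = 27.5724
lambda_3 * g_3 = 4.21 * 1.61 = 6.7781
Total violation = 23.335 + 27.5724 + 6.7781 = 57.6855


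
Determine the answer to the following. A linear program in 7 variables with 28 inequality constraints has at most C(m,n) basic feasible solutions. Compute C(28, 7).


Each vertex corresponds to some choice of n active constraints out of m, so the number of vertices is at most C(m, n) = m! / (n!(m-n)!).
m = 28, n = 7
Numerator: 28 * 27 * 26 * 25 * 24 * 23 * 22
Denominator: 7! = 5040
C(28, 7) = 1184040


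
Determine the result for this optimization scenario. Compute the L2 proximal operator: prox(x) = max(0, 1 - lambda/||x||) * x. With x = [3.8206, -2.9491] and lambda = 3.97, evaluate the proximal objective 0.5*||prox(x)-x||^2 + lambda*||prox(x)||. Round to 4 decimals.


Step 1: Compute ||x||.
||x|| = 4.8264
Step 2: Compute scaling factor.
scale = max(0, 1 - 3.97/4.8264) = 0.1774
Step 3: prox(x) = [0.6779, -0.5233]
||prox(x)|| = 0.8564
Step 4: Proximal objective.
0.5*||prox-x||^2 = 7.8805
lambda*||prox|| = 3.3999
Total = 11.2804


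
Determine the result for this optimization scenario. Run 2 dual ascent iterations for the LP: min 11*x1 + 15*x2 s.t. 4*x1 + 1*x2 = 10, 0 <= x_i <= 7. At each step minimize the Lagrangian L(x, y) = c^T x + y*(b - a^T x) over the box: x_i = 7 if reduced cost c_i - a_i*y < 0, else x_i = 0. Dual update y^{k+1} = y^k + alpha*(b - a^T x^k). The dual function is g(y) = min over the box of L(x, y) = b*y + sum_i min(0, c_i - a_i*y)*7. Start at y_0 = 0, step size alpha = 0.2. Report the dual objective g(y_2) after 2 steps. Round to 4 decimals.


Dual ascent for LP: min 11*x1 + 15*x2, 4*x1 + 1*x2 = 10, 0 <= x_i <= 7
Step 1: y^k = 0.0, reduced costs: (11.0, 15.0)
  x^k = (0.0, 0.0), subgradient = b - a^T x = 10.0
  y^{k+1} = 0.0 + 0.2*10.0 = 2.0
Step 2: y^k = 2.0, reduced costs: (3.0, 13.0)
  x^k = (0.0, 0.0), subgradient = b - a^T x = 10.0
  y^{k+1} = 2.0 + 0.2*10.0 = 4.0
Dual objective at y_2 = 4.0: reduced costs (-5.0, 11.0), box minimizer x = (7.0, 0.0)
g(y_2) = b*y + (c1 - a1*y)*x1 + (c2 - a2*y)*x2 = 10*4.0 + (-5.0)*7.0 + 11.0*0.0 = 40.0 - 35.0 + 0.0 = 5.0


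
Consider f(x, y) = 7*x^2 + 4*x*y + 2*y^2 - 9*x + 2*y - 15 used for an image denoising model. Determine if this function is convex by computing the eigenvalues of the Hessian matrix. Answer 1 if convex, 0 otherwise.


The Hessian of f(x,y) = 7*x^2 + 4*x*y + 2*y^2 - 9*x + 2*y - 15 is:
H = [[14, 4], [4, 4]]
Trace = 14 + 4 = 18
Determinant = 14*4 - (4)^2 = 40
Discriminant = (18)^2 - 4*40 = 164.0
Eigenvalues: lambda_1 = 2.5969, lambda_2 = 15.4031
The function is convex.

1


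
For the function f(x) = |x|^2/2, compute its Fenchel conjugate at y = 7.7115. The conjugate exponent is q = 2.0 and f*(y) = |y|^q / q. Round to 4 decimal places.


The conjugate exponent q satisfies 1/p + 1/q = 1.
p = 2, so q = 2/(2 - 1) = 2.0
|y|^q = 7.7115^2.0 = 59.4672
f*(7.7115) = 59.4672 / 2.0 = 29.7336


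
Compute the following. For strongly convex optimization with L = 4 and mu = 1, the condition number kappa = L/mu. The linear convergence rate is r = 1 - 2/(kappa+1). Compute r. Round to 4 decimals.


Step 1: Compute the condition number.
kappa = L/mu = 4/1 = 4.0
Step 2: Compute the convergence rate.
r = 1 - 2/(kappa + 1) = 1 - 2*mu/(L + mu) = (L - mu)/(L + mu) = 3/5 = 0.6


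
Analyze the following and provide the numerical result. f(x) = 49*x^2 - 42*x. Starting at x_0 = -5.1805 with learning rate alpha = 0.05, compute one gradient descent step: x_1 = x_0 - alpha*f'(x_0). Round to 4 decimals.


We compute the gradient at x_0 and apply the update.
f'(x) = 98*x - 42
f'(-5.1805) = 98*-5.1805 - 42 = -549.689
x_1 = -5.1805 - 0.05*-549.689 = 22.304


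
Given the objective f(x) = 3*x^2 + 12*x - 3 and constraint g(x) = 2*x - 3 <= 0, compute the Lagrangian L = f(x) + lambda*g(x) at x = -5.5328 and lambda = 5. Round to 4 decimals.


Step 1: Evaluate f(x).
f(-5.5328) = 3*(-5.5328)^2 + 12*(-5.5328) - 3 = 22.442
Step 2: Evaluate g(x).
g(-5.5328) = 2*-5.5328 - 3 = -14.0656
Step 3: Compute Lagrangian.
L = 22.442 + 5*-14.0656 = -47.886


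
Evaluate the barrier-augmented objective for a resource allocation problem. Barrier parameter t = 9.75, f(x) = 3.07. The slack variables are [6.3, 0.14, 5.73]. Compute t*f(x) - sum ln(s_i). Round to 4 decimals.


Step 1: Compute log-barrier.
ln values: [1.8405, -1.9661, 1.7457]
phi = -(1.8405 - 1.9661 + 1.7457) = -1.6202
Step 2: Compute augmented objective.
t*f(x) = 9.75*3.07 = 29.9325
Total = 29.9325 - 1.6202 = 28.3123


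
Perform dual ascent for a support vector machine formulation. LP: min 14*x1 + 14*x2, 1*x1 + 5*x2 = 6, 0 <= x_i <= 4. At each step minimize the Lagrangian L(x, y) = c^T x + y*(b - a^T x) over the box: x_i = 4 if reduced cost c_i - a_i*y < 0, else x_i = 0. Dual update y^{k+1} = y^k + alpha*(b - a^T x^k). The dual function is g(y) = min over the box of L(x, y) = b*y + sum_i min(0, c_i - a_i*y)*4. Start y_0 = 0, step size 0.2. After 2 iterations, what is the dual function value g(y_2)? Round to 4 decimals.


Dual ascent for LP: min 14*x1 + 14*x2, 1*x1 + 5*x2 = 6, 0 <= x_i <= 4
Step 1: y^k = 0.0, reduced costs: (14.0, 14.0)
  x^k = (0.0, 0.0), subgradient = b - a^T x = 6.0
  y^{k+1} = 0.0 + 0.2*6.0 = 1.2
Step 2: y^k = 1.2, reduced costs: (12.8, 8.0)
  x^k = (0.0, 0.0), subgradient = b - a^T x = 6.0
  y^{k+1} = 1.2 + 0.2*6.0 = 2.4
Dual objective at y_2 = 2.4: reduced costs (11.6, 2.0), box minimizer x = (0.0, 0.0)
g(y_2) = b*y + (c1 - a1*y)*x1 + (c2 - a2*y)*x2 = 6*2.4 + 11.6*0.0 + 2.0*0.0 = 14.4 + 0.0 + 0.0 = 14.4


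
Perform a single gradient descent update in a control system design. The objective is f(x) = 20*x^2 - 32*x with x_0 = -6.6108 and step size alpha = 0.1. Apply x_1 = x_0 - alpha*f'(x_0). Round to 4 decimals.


We compute the gradient at x_0 and apply the update.
f'(x) = 40*x - 32
f'(-6.6108) = 40*-6.6108 - 32 = -296.432
x_1 = -6.6108 - 0.1*-296.432 = 23.0324


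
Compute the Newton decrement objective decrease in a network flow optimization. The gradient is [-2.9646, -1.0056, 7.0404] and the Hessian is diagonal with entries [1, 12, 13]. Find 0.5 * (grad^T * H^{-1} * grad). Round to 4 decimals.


Step 1: H is diagonal, so H^(-1) * g = [-2.9646, -0.0838, 0.5416].
Step 2: g^T H^(-1) g = sum_i g_i^2 / H_ii
  = (-2.9646)^2/1 + (-1.0056)^2/12 + (7.0404)^2/13
  = 8.7889 + 0.0843 + 3.8129 = 12.686
Step 3: Objective decrease = 0.5 * g^T H^(-1) g = 6.343


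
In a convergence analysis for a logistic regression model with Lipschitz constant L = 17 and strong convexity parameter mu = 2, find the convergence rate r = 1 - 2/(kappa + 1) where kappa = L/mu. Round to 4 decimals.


Step 1: Compute the condition number.
kappa = L/mu = 17/2 = 8.5
Step 2: Compute the convergence rate.
r = 1 - 2/(kappa + 1) = 1 - 2*mu/(L + mu) = (L - mu)/(L + mu) = 15/19 = 0.7895


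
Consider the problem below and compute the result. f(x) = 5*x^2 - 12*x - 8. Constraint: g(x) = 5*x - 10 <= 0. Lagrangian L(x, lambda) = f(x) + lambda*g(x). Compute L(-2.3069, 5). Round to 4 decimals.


Step 1: Evaluate f(x).
f(-2.3069) = 5*(-2.3069)^2 - 12*(-2.3069) - 8 = 46.2917
Step 2: Evaluate g(x).
g(-2.3069) = 5*-2.3069 - 10 = -21.5345
Step 3: Compute Lagrangian.
L = 46.2917 + 5*-21.5345 = -61.3808


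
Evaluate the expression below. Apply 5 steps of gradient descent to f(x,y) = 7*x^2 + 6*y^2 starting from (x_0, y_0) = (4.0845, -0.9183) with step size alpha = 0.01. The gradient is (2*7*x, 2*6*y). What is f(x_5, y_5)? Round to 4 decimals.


Gradient descent on f(x,y) = 7*x^2 + 6*y^2.
Starting point: (4.0845, -0.9183), alpha = 0.01
Step 1: grad_x = 2*7*4.0845 = 57.183, grad_y = 2*6*-0.9183 = -11.0196
  x_1 = 4.0845 - 0.01*57.183 = 3.5127
  y_1 = -0.9183 - 0.01*-11.0196 = -0.8081
Step 2: grad_x = 2*7*3.5127 = 49.1774, grad_y = 2*6*-0.8081 = -9.6972
  x_2 = 3.5127 - 0.01*49.1774 = 3.0209
  y_2 = -0.8081 - 0.01*-9.6972 = -0.7111
Step 3: grad_x = 2*7*3.0209 = 42.2925, grad_y = 2*6*-0.7111 = -8.5336
  x_3 = 3.0209 - 0.01*42.2925 = 2.598
  y_3 = -0.7111 - 0.01*-8.5336 = -0.6258
Step 4: grad_x = 2*7*2.598 = 36.3716, grad_y = 2*6*-0.6258 = -7.5095
  x_4 = 2.598 - 0.01*36.3716 = 2.2343
  y_4 = -0.6258 - 0.01*-7.5095 = -0.5507
Step 5: grad_x = 2*7*2.2343 = 31.2796, grad_y = 2*6*-0.5507 = -6.6084
  x_5 = 2.2343 - 0.01*31.2796 = 1.9215
  y_5 = -0.5507 - 0.01*-6.6084 = -0.4846
f(1.9215, -0.4846) = 7*1.9215^2 + 6*(-0.4846)^2 = 27.2532


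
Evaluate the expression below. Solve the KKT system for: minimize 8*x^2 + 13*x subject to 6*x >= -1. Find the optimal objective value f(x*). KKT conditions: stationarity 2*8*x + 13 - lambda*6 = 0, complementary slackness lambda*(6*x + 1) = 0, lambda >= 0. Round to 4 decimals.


Step 1: Try lambda = 0 (constraint inactive).
x_unc = -13/(2*8) = -0.8125
Check: 6*-0.8125 = -4.875 < -1 -- violated!
Step 2: Constraint must be active: 6*x = -1
x* = -1/6 = -0.1667 (rounded; the exact value -1/6 is used below)
lambda = (2*8*(-1/6) + 13)/6 = 1.7222
Step 3: Compute optimal value.
f(x*) = 8*(-1/6)^2 + 13*(-1/6) = -1.9444


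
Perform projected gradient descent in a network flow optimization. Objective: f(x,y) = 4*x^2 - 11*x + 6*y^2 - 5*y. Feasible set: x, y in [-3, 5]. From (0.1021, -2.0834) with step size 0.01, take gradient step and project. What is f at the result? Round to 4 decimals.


Step 1: Compute gradient at (0.1021, -2.0834).
grad_x = 2*4*0.1021 - 11 = -10.1832
grad_y = 2*6*-2.0834 - 5 = -30.0008
Step 2: Gradient step.
x_raw = 0.1021 - 0.01*-10.1832 = 0.2039
y_raw = -2.0834 - 0.01*-30.0008 = -1.7834
Step 3: Project onto [-3, 5].
x_proj = clip(0.2039) = 0.2039
y_proj = clip(-1.7834) = -1.7834
Step 4: Evaluate f.
f(0.2039, -1.7834) = 25.923


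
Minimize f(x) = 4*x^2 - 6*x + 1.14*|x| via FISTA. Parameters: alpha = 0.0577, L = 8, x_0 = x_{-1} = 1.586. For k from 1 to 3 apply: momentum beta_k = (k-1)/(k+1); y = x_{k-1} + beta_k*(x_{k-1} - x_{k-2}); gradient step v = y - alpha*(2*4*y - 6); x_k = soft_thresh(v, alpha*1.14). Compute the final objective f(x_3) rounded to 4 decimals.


FISTA on f(x) = 4*x^2 - 6*x + 1.14*|x|
L = 8, alpha = 0.0577
Iteration 1: beta = 0.0, y = 1.586 + 0.0*(1.586 - 1.586) = 1.586
  grad(y) = 6.688, v = y - alpha*grad = 1.2001
  prox(v) = soft_thresh(1.2001, 0.0658) = 1.1343
Iteration 2: beta = 0.3333, y = 1.1343 + 0.3333*(1.1343 - 1.586) = 0.9838
  grad(y) = 1.8701, v = y - alpha*grad = 0.8759
  prox(v) = soft_thresh(0.8759, 0.0658) = 0.8101
Iteration 3: beta = 0.5, y = 0.8101 + 0.5*(0.8101 - 1.1343) = 0.648
  grad(y) = -0.8163, v = y - alpha*grad = 0.6951
  prox(v) = soft_thresh(0.6951, 0.0658) = 0.6293
f(x_3) = 4*0.6293^2 - 6*0.6293 + 1.14*|0.6293| = -1.4743


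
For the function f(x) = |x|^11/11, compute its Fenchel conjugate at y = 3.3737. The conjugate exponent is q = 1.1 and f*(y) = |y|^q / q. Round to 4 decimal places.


The conjugate exponent q satisfies 1/p + 1/q = 1.
p = 11, so q = 11/(11 - 1) = 1.1
|y|^q = 3.3737^1.1 = 3.8099
f*(3.3737) = 3.8099 / 1.1 = 3.4636


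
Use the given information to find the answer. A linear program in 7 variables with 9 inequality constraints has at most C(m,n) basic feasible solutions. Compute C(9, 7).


Each vertex corresponds to some choice of n active constraints out of m, so the number of vertices is at most C(m, n) = m! / (n!(m-n)!).
m = 9, n = 7
Numerator: 9 * 8 * 7 * 6 * 5 * 4 * 3
Denominator: 7! = 5040
C(9, 7) = 36


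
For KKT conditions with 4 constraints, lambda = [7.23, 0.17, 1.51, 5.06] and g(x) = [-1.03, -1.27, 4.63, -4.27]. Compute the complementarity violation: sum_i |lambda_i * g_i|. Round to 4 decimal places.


KKT complementary slackness check:
lambda_1 * g_1 = 7.23 * -1.03 = -7.4469
lambda_2 * g_2 = 0.17 * -1.27 = -0.2159
lambda_3 * g_3 = 1.51 * 4.63 = 6.9913
lambda_4 * g_4 = 5.06 * -4.27 = -21.6062
Total violation = 7.4469 + 0.2159 + 6.9913 + 21.6062 = 36.2603


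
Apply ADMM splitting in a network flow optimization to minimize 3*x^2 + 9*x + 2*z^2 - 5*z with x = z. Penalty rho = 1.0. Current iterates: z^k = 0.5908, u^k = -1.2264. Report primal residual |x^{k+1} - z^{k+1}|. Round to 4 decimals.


ADMM iteration with rho = 1.0, z^k = 0.5908, u^k = -1.2264
Step 1: x-update.
Minimize 3*x^2 + 9*x + (1.0/2)*(x - 0.5908 - 1.2264)^2
FOC: (2*3 + 1.0)*x = -9 + 1.0*(0.5908 + 1.2264)
x^{k+1} = -1.0261
Step 2: z-update.
Minimize 2*z^2 - 5*z + (1.0/2)*(-1.0261 - z - 1.2264)^2
FOC: (2*2 + 1.0)*z = 5 + 1.0*(-1.0261 - 1.2264)
z^{k+1} = 0.5495
Step 3: u-update.
u^{k+1} = -1.2264 - 1.0261 - 0.5495 = -2.802
Step 4: Primal residual = |-1.0261 - 0.5495| = 1.5756


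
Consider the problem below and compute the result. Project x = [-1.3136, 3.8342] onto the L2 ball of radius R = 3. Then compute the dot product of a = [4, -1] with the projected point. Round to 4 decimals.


Step 1: Compute ||x|| (intermediates to 6 decimals).
||x|| = sqrt((-1.3136)^2 + 3.8342^2) = 4.052978
Step 2: Project.
Since ||x|| > R, scale = R/||x|| = 3/4.052978 = 0.740196, proj(x) = scale * x
proj(x) = [-0.972321, 2.83806]
Step 3: Dot product.
a^T * proj(x) = 4*(-0.972321) - 1*2.83806 = -6.7273


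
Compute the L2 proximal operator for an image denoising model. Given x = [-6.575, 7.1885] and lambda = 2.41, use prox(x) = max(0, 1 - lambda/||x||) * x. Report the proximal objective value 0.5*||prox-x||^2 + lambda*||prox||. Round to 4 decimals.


Step 1: Compute ||x||.
||x|| = 9.7419
Step 2: Compute scaling factor.
scale = max(0, 1 - 2.41/9.7419) = 0.7526
Step 3: prox(x) = [-4.9484, 5.4102]
||prox(x)|| = 7.3319
Step 4: Proximal objective.
0.5*||prox-x||^2 = 2.9041
lambda*||prox|| = 17.6699
Total = 20.574


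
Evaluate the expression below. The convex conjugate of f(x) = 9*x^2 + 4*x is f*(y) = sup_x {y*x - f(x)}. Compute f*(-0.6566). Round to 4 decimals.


f*(y) = sup_x {y*x - a*x^2 - b*x} = sup_x {(y-b)*x - a*x^2}
FOC: (y - b) - 2a*x = 0 => x* = (y - b)/(2a)
x* = (-0.6566 - 4)/(2*9) = -0.2587
f*(-0.6566) = (y-b)^2/(4a) = (-0.6566 - 4)^2/(4*9)
= 21.6839/36 = 0.6023


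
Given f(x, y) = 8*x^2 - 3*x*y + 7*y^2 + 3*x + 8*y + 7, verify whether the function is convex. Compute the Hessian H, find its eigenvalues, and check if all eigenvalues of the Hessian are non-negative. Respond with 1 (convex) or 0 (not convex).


The Hessian of f(x,y) = 8*x^2 - 3*x*y + 7*y^2 + 3*x + 8*y + 7 is:
H = [[16, -3], [-3, 14]]
Trace = 16 + 14 = 30
Determinant = 16*14 - (-3)^2 = 215
Discriminant = (30)^2 - 4*215 = 40.0
Eigenvalues: lambda_1 = 11.8377, lambda_2 = 18.1623
The function is convex.

1


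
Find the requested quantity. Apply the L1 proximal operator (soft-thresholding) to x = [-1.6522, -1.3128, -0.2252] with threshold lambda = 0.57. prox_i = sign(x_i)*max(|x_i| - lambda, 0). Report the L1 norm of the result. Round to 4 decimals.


Soft-thresholding with lambda = 0.57:
prox(-1.6522) = sign(-1.6522)*max(|-1.6522| - 0.57, 0) = -1.0822
prox(-1.3128) = sign(-1.3128)*max(|-1.3128| - 0.57, 0) = -0.7428
prox(-0.2252) = sign(-0.2252)*max(|-0.2252| - 0.57, 0) = 0.0
prox(x) = [-1.0822, -0.7428, 0.0]
||prox(x)||_1 = 1.0822 + 0.7428 + 0.0 = 1.825


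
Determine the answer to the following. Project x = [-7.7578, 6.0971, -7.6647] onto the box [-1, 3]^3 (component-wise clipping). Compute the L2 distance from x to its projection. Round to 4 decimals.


Project each component onto [-1, 3].
clip(-7.7578) = -1.0, clip(6.0971) = 3.0, clip(-7.6647) = -1.0
Projection = [-1.0, 3.0, -1.0]
Squared diffs: [45.6679, 9.592, 44.4182]
Distance = sqrt(99.6781) = 9.9839


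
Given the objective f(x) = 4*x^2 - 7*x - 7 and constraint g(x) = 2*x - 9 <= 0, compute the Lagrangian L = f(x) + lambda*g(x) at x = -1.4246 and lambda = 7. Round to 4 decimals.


Step 1: Evaluate f(x).
f(-1.4246) = 4*(-1.4246)^2 - 7*(-1.4246) - 7 = 11.0901
Step 2: Evaluate g(x).
g(-1.4246) = 2*-1.4246 - 9 = -11.8492
Step 3: Compute Lagrangian.
L = 11.0901 + 7*-11.8492 = -71.8543


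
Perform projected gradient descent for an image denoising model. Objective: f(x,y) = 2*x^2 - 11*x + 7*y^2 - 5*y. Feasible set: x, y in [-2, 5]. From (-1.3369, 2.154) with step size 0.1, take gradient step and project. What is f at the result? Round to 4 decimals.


Step 1: Compute gradient at (-1.3369, 2.154).
grad_x = 2*2*-1.3369 - 11 = -16.3476
grad_y = 2*7*2.154 - 5 = 25.156
Step 2: Gradient step.
x_raw = -1.3369 - 0.1*-16.3476 = 0.2979
y_raw = 2.154 - 0.1*25.156 = -0.3616
Step 3: Project onto [-2, 5].
x_proj = clip(0.2979) = 0.2979
y_proj = clip(-0.3616) = -0.3616
Step 4: Evaluate f.
f(0.2979, -0.3616) = -0.3757


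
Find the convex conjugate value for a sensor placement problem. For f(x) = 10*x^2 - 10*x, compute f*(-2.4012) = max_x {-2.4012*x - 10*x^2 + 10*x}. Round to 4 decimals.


f*(y) = sup_x {y*x - a*x^2 - b*x} = sup_x {(y-b)*x - a*x^2}
FOC: (y - b) - 2a*x = 0 => x* = (y - b)/(2a)
x* = (-2.4012 + 10)/(2*10) = 0.3799
f*(-2.4012) = (y-b)^2/(4a) = (-2.4012 + 10)^2/(4*10)
= 57.7418/40 = 1.4435


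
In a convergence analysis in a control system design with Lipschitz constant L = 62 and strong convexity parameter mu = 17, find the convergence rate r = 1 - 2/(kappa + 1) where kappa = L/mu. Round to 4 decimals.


Step 1: Compute the condition number.
kappa = L/mu = 62/17 = 3.6471
Step 2: Compute the convergence rate.
r = 1 - 2/(kappa + 1) = 1 - 2*mu/(L + mu) = (L - mu)/(L + mu) = 45/79 = 0.5696


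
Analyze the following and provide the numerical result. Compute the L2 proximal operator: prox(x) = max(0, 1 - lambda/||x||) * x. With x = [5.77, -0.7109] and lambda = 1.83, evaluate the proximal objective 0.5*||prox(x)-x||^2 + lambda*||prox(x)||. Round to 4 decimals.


Step 1: Compute ||x||.
||x|| = 5.8136
Step 2: Compute scaling factor.
scale = max(0, 1 - 1.83/5.8136) = 0.6852
Step 3: prox(x) = [3.9537, -0.4871]
||prox(x)|| = 3.9836
Step 4: Proximal objective.
0.5*||prox-x||^2 = 1.6745
lambda*||prox|| = 7.29
Total = 8.9645


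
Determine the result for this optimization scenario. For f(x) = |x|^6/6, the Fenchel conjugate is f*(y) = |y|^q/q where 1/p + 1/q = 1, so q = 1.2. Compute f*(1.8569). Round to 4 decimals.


The conjugate exponent q satisfies 1/p + 1/q = 1.
p = 6, so q = 6/(6 - 1) = 1.2
|y|^q = 1.8569^1.2 = 2.1016
f*(1.8569) = 2.1016 / 1.2 = 1.7513


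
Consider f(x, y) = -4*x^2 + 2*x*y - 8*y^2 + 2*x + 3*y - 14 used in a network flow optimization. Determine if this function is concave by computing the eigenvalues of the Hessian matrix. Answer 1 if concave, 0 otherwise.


The Hessian of f(x,y) = -4*x^2 + 2*x*y - 8*y^2 + 2*x + 3*y - 14 is:
H = [[-8, 2], [2, -16]]
Trace = -8 - 16 = -24
Determinant = -8*-16 - (2)^2 = 124
Discriminant = (-24)^2 - 4*124 = 80.0
Eigenvalues: lambda_1 = -16.4721, lambda_2 = -7.5279
The function is concave.

1


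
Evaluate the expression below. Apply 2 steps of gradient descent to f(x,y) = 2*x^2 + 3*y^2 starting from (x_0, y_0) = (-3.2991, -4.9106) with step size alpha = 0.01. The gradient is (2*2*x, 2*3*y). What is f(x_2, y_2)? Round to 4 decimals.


Gradient descent on f(x,y) = 2*x^2 + 3*y^2.
Starting point: (-3.2991, -4.9106), alpha = 0.01
Step 1: grad_x = 2*2*-3.2991 = -13.1964, grad_y = 2*3*-4.9106 = -29.4636
  x_1 = -3.2991 - 0.01*-13.1964 = -3.1671
  y_1 = -4.9106 - 0.01*-29.4636 = -4.616
Step 2: grad_x = 2*2*-3.1671 = -12.6685, grad_y = 2*3*-4.616 = -27.6958
  x_2 = -3.1671 - 0.01*-12.6685 = -3.0405
  y_2 = -4.616 - 0.01*-27.6958 = -4.339
f(-3.0405, -4.339) = 2*(-3.0405)^2 + 3*(-4.339)^2 = 74.9696


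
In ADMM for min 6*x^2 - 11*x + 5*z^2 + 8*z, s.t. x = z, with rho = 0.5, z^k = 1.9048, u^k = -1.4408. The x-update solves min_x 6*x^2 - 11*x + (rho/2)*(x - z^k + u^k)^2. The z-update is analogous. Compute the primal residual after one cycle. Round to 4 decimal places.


ADMM iteration with rho = 0.5, z^k = 1.9048, u^k = -1.4408
Step 1: x-update.
Minimize 6*x^2 - 11*x + (0.5/2)*(x - 1.9048 - 1.4408)^2
FOC: (2*6 + 0.5)*x = 11 + 0.5*(1.9048 + 1.4408)
x^{k+1} = 1.0138
Step 2: z-update.
Minimize 5*z^2 + 8*z + (0.5/2)*(1.0138 - z - 1.4408)^2
FOC: (2*5 + 0.5)*z = -8 + 0.5*(1.0138 - 1.4408)
z^{k+1} = -0.7822
Step 3: u-update.
u^{k+1} = -1.4408 + 1.0138 + 0.7822 = 0.3553
Step 4: Primal residual = |1.0138 + 0.7822| = 1.7961


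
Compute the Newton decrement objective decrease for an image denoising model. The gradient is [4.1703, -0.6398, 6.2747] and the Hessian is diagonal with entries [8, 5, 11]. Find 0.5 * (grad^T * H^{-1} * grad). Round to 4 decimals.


Step 1: H is diagonal, so H^(-1) * g = [0.5213, -0.128, 0.5704].
Step 2: g^T H^(-1) g = sum_i g_i^2 / H_ii
  = (4.1703)^2/8 + (-0.6398)^2/5 + (6.2747)^2/11
  = 2.1739 + 0.0819 + 3.5793 = 5.8351
Step 3: Objective decrease = 0.5 * g^T H^(-1) g = 2.9175


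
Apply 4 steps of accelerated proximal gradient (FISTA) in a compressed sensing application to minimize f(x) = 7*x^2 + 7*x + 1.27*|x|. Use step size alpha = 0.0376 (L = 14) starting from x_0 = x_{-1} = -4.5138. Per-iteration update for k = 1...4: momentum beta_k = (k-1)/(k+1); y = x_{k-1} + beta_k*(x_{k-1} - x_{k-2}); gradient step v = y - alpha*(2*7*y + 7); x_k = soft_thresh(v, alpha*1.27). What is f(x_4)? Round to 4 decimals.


FISTA on f(x) = 7*x^2 + 7*x + 1.27*|x|
L = 14, alpha = 0.0376
Iteration 1: beta = 0.0, y = -4.5138 + 0.0*(-4.5138 + 4.5138) = -4.5138
  grad(y) = -56.1932, v = y - alpha*grad = -2.4009
  prox(v) = soft_thresh(-2.4009, 0.0478) = -2.3532
Iteration 2: beta = 0.3333, y = -2.3532 + 0.3333*(-2.3532 + 4.5138) = -1.633
  grad(y) = -15.8617, v = y - alpha*grad = -1.0366
  prox(v) = soft_thresh(-1.0366, 0.0478) = -0.9888
Iteration 3: beta = 0.5, y = -0.9888 + 0.5*(-0.9888 + 2.3532) = -0.3066
  grad(y) = 2.7069, v = y - alpha*grad = -0.4084
  prox(v) = soft_thresh(-0.4084, 0.0478) = -0.3607
Iteration 4: beta = 0.6, y = -0.3607 + 0.6*(-0.3607 + 0.9888) = 0.0162
  grad(y) = 7.227, v = y - alpha*grad = -0.2555
  prox(v) = soft_thresh(-0.2555, 0.0478) = -0.2078
f(x_4) = 7*(-0.2078)^2 + 7*(-0.2078) + 1.27*|-0.2078| = -0.8883


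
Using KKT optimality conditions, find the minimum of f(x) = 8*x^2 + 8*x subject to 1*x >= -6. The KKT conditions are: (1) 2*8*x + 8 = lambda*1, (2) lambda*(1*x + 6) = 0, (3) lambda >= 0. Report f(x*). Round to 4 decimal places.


Step 1: Try lambda = 0 (constraint inactive).
Stationarity: 2*8*x + 8 = 0
x* = -8/(2*8) = -0.5
Check constraint: 1*-0.5 = -0.5 >= -6 -- satisfied.
Step 2: Compute optimal value.
f(x*) = 8*(-0.5)^2 + 8*(-0.5) = -2.0


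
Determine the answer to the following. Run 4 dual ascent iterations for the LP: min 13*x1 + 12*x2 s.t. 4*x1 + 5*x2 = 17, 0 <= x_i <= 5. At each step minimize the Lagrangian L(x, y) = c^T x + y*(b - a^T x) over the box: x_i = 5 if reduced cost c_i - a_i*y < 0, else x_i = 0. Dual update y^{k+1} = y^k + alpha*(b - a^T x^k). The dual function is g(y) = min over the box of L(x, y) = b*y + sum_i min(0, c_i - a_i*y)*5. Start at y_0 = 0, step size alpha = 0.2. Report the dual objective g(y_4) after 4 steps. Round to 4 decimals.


Dual ascent for LP: min 13*x1 + 12*x2, 4*x1 + 5*x2 = 17, 0 <= x_i <= 5
Step 1: y^k = 0.0, reduced costs: (13.0, 12.0)
  x^k = (0.0, 0.0), subgradient = b - a^T x = 17.0
  y^{k+1} = 0.0 + 0.2*17.0 = 3.4
Step 2: y^k = 3.4, reduced costs: (-0.6, -5.0)
  x^k = (5.0, 5.0), subgradient = b - a^T x = -28.0
  y^{k+1} = 3.4 + 0.2*-28.0 = -2.2
Step 3: y^k = -2.2, reduced costs: (21.8, 23.0)
  x^k = (0.0, 0.0), subgradient = b - a^T x = 17.0
  y^{k+1} = -2.2 + 0.2*17.0 = 1.2
Step 4: y^k = 1.2, reduced costs: (8.2, 6.0)
  x^k = (0.0, 0.0), subgradient = b - a^T x = 17.0
  y^{k+1} = 1.2 + 0.2*17.0 = 4.6
Dual objective at y_4 = 4.6: reduced costs (-5.4, -11.0), box minimizer x = (5.0, 5.0)
g(y_4) = b*y + (c1 - a1*y)*x1 + (c2 - a2*y)*x2 = 17*4.6 + (-5.4)*5.0 + (-11.0)*5.0 = 78.2 - 27.0 - 55.0 = -3.8


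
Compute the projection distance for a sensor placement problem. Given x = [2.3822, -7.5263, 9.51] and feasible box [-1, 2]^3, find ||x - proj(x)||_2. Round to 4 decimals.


Project each component onto [-1, 2].
clip(2.3822) = 2.0, clip(-7.5263) = -1.0, clip(9.51) = 2.0
Projection = [2.0, -1.0, 2.0]
Squared diffs: [0.1461, 42.5926, 56.4001]
Distance = sqrt(99.1388) = 9.9568


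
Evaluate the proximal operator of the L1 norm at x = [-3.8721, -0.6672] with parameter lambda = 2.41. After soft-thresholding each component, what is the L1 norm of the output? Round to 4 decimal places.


Soft-thresholding with lambda = 2.41:
prox(-3.8721) = sign(-3.8721)*max(|-3.8721| - 2.41, 0) = -1.4621
prox(-0.6672) = sign(-0.6672)*max(|-0.6672| - 2.41, 0) = 0.0
prox(x) = [-1.4621, 0.0]
||prox(x)||_1 = 1.4621 + 0.0 = 1.4621


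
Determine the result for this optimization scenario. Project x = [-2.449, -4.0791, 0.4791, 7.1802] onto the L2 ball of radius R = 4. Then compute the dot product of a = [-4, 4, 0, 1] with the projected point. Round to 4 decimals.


Step 1: Compute ||x|| (intermediates to 6 decimals).
||x|| = sqrt((-2.449)^2 + (-4.0791)^2 + 0.4791^2 + 7.1802^2) = 8.626788
Step 2: Project.
Since ||x|| > R, scale = R/||x|| = 4/8.626788 = 0.463672, proj(x) = scale * x
proj(x) = [-1.135533, -1.891364, 0.222145, 3.329258]
Step 3: Dot product.
a^T * proj(x) = -4*(-1.135533) + 4*(-1.891364) + 0*0.222145 + 1*3.329258 = 0.3059


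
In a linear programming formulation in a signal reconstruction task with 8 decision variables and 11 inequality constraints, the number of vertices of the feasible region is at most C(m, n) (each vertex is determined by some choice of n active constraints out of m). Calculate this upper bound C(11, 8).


Each vertex corresponds to some choice of n active constraints out of m, so the number of vertices is at most C(m, n) = m! / (n!(m-n)!).
m = 11, n = 8
Numerator: 11 * 10 * 9 * 8 * 7 * 6 * 5 * 4
Denominator: 8! = 40320
C(11, 8) = 165


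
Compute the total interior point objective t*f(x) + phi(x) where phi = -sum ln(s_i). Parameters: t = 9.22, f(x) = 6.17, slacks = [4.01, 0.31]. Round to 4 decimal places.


Step 1: Compute log-barrier.
ln values: [1.3888, -1.1712]
phi = -(1.3888 - 1.1712) = -0.2176
Step 2: Compute augmented objective.
t*f(x) = 9.22*6.17 = 56.8874
Total = 56.8874 - 0.2176 = 56.6698


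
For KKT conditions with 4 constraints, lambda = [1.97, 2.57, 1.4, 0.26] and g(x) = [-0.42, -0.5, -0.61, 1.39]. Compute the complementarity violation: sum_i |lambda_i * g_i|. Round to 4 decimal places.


KKT complementary slackness check:
lambda_1 * g_1 = 1.97 * -0.42 = -0.8274
lambda_2 * g_2 = 2.57 * -0.5 = -1.285
lambda_3 * g_3 = 1.4 * -0.61 = -0.854
lambda_4 * g_4 = 0.26 * 1.39 = 0.3614
Total violation = 0.8274 + 1.285 + 0.854 + 0.3614 = 3.3278


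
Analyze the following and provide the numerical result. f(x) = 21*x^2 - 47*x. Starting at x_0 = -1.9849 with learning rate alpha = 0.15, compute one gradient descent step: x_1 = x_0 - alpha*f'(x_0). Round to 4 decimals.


We compute the gradient at x_0 and apply the update.
f'(x) = 42*x - 47
f'(-1.9849) = 42*-1.9849 - 47 = -130.3658
x_1 = -1.9849 - 0.15*-130.3658 = 17.57


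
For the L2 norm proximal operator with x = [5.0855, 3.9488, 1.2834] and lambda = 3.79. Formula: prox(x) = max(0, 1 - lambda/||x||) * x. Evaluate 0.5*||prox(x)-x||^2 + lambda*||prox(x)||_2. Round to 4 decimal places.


Step 1: Compute ||x||.
||x|| = 6.5652
Step 2: Compute scaling factor.
scale = max(0, 1 - 3.79/6.5652) = 0.4227
Step 3: prox(x) = [2.1497, 1.6692, 0.5425]
||prox(x)|| = 2.7752
Step 4: Proximal objective.
0.5*||prox-x||^2 = 7.1821
lambda*||prox|| = 10.518
Total = 17.7002


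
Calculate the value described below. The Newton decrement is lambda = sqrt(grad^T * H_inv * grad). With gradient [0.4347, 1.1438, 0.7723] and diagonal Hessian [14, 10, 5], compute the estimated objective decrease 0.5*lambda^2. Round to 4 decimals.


Step 1: H is diagonal, so H^(-1) * g = [0.0311, 0.1144, 0.1545].
Step 2: g^T H^(-1) g = sum_i g_i^2 / H_ii
  = (0.4347)^2/14 + (1.1438)^2/10 + (0.7723)^2/5
  = 0.0135 + 0.1308 + 0.1193 = 0.2636
Step 3: Objective decrease = 0.5 * g^T H^(-1) g = 0.1318


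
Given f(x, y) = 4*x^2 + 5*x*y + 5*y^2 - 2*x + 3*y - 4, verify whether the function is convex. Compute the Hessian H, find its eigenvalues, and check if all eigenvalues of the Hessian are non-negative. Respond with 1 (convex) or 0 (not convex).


The Hessian of f(x,y) = 4*x^2 + 5*x*y + 5*y^2 - 2*x + 3*y - 4 is:
H = [[8, 5], [5, 10]]
Trace = 8 + 10 = 18
Determinant = 8*10 - (5)^2 = 55
Discriminant = (18)^2 - 4*55 = 104.0
Eigenvalues: lambda_1 = 3.901, lambda_2 = 14.099
The function is convex.

1


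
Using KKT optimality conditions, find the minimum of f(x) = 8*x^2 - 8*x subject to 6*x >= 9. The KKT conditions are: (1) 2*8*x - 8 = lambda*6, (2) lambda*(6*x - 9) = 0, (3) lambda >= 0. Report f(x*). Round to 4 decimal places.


Step 1: Try lambda = 0 (constraint inactive).
x_unc = 8/(2*8) = 0.5
Check: 6*0.5 = 3.0 < 9 -- violated!
Step 2: Constraint must be active: 6*x = 9
x* = 9/6 = 1.5
lambda = (2*8*1.5 - 8)/6 = 2.6667
Step 3: Compute optimal value.
f(x*) = 8*1.5^2 - 8*1.5 = 6.0


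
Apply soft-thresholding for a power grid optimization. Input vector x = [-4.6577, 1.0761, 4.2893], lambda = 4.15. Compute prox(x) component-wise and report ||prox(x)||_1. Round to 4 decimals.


Soft-thresholding with lambda = 4.15:
prox(-4.6577) = sign(-4.6577)*max(|-4.6577| - 4.15, 0) = -0.5077
prox(1.0761) = sign(1.0761)*max(|1.0761| - 4.15, 0) = 0.0
prox(4.2893) = sign(4.2893)*max(|4.2893| - 4.15, 0) = 0.1393
prox(x) = [-0.5077, 0.0, 0.1393]
||prox(x)||_1 = 0.5077 + 0.0 + 0.1393 = 0.647


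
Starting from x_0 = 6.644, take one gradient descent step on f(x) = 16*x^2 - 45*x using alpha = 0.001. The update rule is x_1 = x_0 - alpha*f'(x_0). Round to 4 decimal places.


We compute the gradient at x_0 and apply the update.
f'(x) = 32*x - 45
f'(6.644) = 32*6.644 - 45 = 167.608
x_1 = 6.644 - 0.001*167.608 = 6.4764


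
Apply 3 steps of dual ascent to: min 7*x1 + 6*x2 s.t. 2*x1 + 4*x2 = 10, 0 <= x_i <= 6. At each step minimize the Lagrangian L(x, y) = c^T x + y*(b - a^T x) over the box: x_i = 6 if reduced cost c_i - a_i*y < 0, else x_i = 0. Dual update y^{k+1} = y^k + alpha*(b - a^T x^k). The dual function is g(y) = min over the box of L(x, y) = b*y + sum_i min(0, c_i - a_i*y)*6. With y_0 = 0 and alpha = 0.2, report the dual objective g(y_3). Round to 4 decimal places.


Dual ascent for LP: min 7*x1 + 6*x2, 2*x1 + 4*x2 = 10, 0 <= x_i <= 6
Step 1: y^k = 0.0, reduced costs: (7.0, 6.0)
  x^k = (0.0, 0.0), subgradient = b - a^T x = 10.0
  y^{k+1} = 0.0 + 0.2*10.0 = 2.0
Step 2: y^k = 2.0, reduced costs: (3.0, -2.0)
  x^k = (0.0, 6.0), subgradient = b - a^T x = -14.0
  y^{k+1} = 2.0 + 0.2*-14.0 = -0.8
Step 3: y^k = -0.8, reduced costs: (8.6, 9.2)
  x^k = (0.0, 0.0), subgradient = b - a^T x = 10.0
  y^{k+1} = -0.8 + 0.2*10.0 = 1.2
Dual objective at y_3 = 1.2: reduced costs (4.6, 1.2), box minimizer x = (0.0, 0.0)
g(y_3) = b*y + (c1 - a1*y)*x1 + (c2 - a2*y)*x2 = 10*1.2 + 4.6*0.0 + 1.2*0.0 = 12.0 + 0.0 + 0.0 = 12.0
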